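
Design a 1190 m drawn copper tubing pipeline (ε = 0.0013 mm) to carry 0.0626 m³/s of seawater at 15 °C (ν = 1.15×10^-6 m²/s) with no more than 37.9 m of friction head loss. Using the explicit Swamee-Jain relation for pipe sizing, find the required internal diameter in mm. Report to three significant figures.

D ≈ 172 mm

Swamee-Jain (Type III): D = 0.66·[ε^1.25·(LQ²/(gh_f))^4.75 + ν·Q^9.4·(L/(gh_f))^5.2]^0.04
LQ²/(gh_f) = 0.01254; L/(gh_f) = 3.201
Term 1 = ε^1.25·(…)^4.75 = 4.07×10^-17; Term 2 = ν·Q^9.4·(…)^5.2 = 2.38×10^-15
D = 0.66·(4.07×10^-17 + 2.38×10^-15)^0.04 = 0.1717 m = 172 mm
Check: V = 2.70 m/s, Re = 4.04×10^5, f = 0.01371, h_f = 35.4 m ≈ 37.9 m ✓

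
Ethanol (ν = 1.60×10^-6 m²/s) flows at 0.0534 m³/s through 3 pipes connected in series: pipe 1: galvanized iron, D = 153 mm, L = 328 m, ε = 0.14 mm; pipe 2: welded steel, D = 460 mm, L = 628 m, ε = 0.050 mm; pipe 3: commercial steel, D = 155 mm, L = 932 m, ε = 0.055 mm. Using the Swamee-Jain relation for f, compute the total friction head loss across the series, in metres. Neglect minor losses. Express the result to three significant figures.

Pipe 1: V = 2.904 m/s, Re = 2.78×10^5, ε/D = 9.15×10^-4, f = 0.02046, h_1 = f(L/D)V²/2g = 18.86 m
Pipe 2: V = 0.3213 m/s, Re = 9.24×10^4, ε/D = 1.09×10^-4, f = 0.01877, h_2 = f(L/D)V²/2g = 0.1349 m
Pipe 3: V = 2.830 m/s, Re = 2.74×10^5, ε/D = 3.55×10^-4, f = 0.01757, h_3 = f(L/D)V²/2g = 43.13 m
Series → Q common, losses add: H = Σh = 62.13 m

H ≈ 62.1 m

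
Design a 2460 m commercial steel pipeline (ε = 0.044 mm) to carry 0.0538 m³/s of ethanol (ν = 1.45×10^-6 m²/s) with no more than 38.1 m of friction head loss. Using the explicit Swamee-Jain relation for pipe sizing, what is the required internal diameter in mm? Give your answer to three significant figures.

Swamee-Jain (Type III): D = 0.66·[ε^1.25·(LQ²/(gh_f))^4.75 + ν·Q^9.4·(L/(gh_f))^5.2]^0.04
LQ²/(gh_f) = 0.01905; L/(gh_f) = 6.582
Term 1 = ε^1.25·(…)^4.75 = 2.42×10^-14; Term 2 = ν·Q^9.4·(…)^5.2 = 3.06×10^-14
D = 0.66·(2.42×10^-14 + 3.06×10^-14)^0.04 = 0.1946 m = 195 mm
Check: V = 1.81 m/s, Re = 2.43×10^5, f = 0.01691, h_f = 35.7 m ≈ 38.1 m ✓

D ≈ 195 mm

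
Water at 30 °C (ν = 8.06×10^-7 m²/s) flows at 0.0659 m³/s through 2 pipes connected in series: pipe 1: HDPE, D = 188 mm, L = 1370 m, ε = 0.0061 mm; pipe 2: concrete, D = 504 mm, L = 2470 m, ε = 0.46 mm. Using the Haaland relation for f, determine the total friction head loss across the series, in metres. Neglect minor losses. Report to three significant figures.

Pipe 1: V = 2.374 m/s, Re = 5.54×10^5, ε/D = 3.24×10^-5, f = 0.01325, h_1 = f(L/D)V²/2g = 27.73 m
Pipe 2: V = 0.3303 m/s, Re = 2.07×10^5, ε/D = 9.13×10^-4, f = 0.02052, h_2 = f(L/D)V²/2g = 0.5592 m
Series → Q common, losses add: H = Σh = 28.29 m

H ≈ 28.3 m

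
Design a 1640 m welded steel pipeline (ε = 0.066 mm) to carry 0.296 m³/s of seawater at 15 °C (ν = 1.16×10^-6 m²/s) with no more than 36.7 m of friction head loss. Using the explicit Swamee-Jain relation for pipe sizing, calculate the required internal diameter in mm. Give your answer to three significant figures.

D ≈ 348 mm

Swamee-Jain (Type III): D = 0.66·[ε^1.25·(LQ²/(gh_f))^4.75 + ν·Q^9.4·(L/(gh_f))^5.2]^0.04
LQ²/(gh_f) = 0.3991; L/(gh_f) = 4.555
Term 1 = ε^1.25·(…)^4.75 = 7.58×10^-8; Term 2 = ν·Q^9.4·(…)^5.2 = 3.30×10^-8
D = 0.66·(7.58×10^-8 + 3.30×10^-8)^0.04 = 0.3475 m = 348 mm
Check: V = 3.12 m/s, Re = 9.35×10^5, f = 0.01472, h_f = 34.5 m ≈ 36.7 m ✓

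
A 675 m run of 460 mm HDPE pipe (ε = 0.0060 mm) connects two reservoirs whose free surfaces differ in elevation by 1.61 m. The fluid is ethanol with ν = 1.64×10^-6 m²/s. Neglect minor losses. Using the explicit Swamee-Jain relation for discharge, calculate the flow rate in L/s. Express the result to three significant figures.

Q ≈ 204 L/s

Swamee-Jain (Type II): Q = -0.965·√(gD⁵h_f/L)·ln[ε/(3.7D) + √(3.17ν²L/(gD³h_f))]
√(gD⁵h_f/L) = √(9.81·0.460⁵·1.61/675) = 0.02195
ε/(3.7D) = 3.53×10^-6; √(3.17ν²L/(gD³h_f)) = 6.12×10^-5
Q = -0.965·0.02195·ln(6.471×10^-5) = 0.2043 m³/s
Check: V = 1.23 m/s, Re = 3.45×10^5, f = 0.01417, h_f = 1.60 m ≈ 1.61 m ✓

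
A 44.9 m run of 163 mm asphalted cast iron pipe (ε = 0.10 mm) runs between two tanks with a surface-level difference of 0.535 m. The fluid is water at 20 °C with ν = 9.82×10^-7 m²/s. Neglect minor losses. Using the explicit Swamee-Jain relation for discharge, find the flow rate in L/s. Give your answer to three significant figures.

Q ≈ 29.4 L/s

Swamee-Jain (Type II): Q = -0.965·√(gD⁵h_f/L)·ln[ε/(3.7D) + √(3.17ν²L/(gD³h_f))]
√(gD⁵h_f/L) = √(9.81·0.163⁵·0.535/44.9) = 0.003667
ε/(3.7D) = 1.66×10^-4; √(3.17ν²L/(gD³h_f)) = 7.77×10^-5
Q = -0.965·0.003667·ln(2.435×10^-4) = 0.02945 m³/s
Check: V = 1.41 m/s, Re = 2.34×10^5, f = 0.01927, h_f = 0.539 m ≈ 0.535 m ✓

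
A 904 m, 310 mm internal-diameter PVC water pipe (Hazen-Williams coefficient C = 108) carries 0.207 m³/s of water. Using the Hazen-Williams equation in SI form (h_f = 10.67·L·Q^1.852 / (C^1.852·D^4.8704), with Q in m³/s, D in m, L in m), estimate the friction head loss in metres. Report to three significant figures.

h_f = 10.67·904·0.207^1.852 / (108^1.852·0.310^4.8704) = 26.85 m

h_f ≈ 26.8 m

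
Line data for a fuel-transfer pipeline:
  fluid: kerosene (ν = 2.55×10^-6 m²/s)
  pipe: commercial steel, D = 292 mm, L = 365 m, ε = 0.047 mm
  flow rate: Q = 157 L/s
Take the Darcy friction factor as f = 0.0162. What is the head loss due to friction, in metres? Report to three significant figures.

h_f ≈ 5.67 m

V = 4Q/(πD²) = 4·0.157/(π·0.292²) = 2.344 m/s
h_f = f(L/D)V²/(2g) = 0.01620·(365/0.292)·2.344²/(2·9.81) = 5.673 m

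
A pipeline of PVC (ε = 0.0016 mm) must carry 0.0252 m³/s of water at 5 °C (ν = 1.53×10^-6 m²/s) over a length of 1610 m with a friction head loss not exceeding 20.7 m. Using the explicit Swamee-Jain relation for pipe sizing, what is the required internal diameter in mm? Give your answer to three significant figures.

Swamee-Jain (Type III): D = 0.66·[ε^1.25·(LQ²/(gh_f))^4.75 + ν·Q^9.4·(L/(gh_f))^5.2]^0.04
LQ²/(gh_f) = 0.005035; L/(gh_f) = 7.928
Term 1 = ε^1.25·(…)^4.75 = 6.91×10^-19; Term 2 = ν·Q^9.4·(…)^5.2 = 6.82×10^-17
D = 0.66·(6.91×10^-19 + 6.82×10^-17)^0.04 = 0.1490 m = 149 mm
Check: V = 1.45 m/s, Re = 1.41×10^5, f = 0.01673, h_f = 19.3 m ≈ 20.7 m ✓

D ≈ 149 mm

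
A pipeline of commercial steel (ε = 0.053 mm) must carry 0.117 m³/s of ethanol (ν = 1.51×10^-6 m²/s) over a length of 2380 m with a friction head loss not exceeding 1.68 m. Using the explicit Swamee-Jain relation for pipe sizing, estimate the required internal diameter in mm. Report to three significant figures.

Swamee-Jain (Type III): D = 0.66·[ε^1.25·(LQ²/(gh_f))^4.75 + ν·Q^9.4·(L/(gh_f))^5.2]^0.04
LQ²/(gh_f) = 1.977; L/(gh_f) = 144.4
Term 1 = ε^1.25·(…)^4.75 = 1.15×10^-4; Term 2 = ν·Q^9.4·(…)^5.2 = 4.47×10^-4
D = 0.66·(1.15×10^-4 + 4.47×10^-4)^0.04 = 0.4892 m = 489 mm
Check: V = 0.622 m/s, Re = 2.02×10^5, f = 0.01643, h_f = 1.58 m ≈ 1.68 m ✓

D ≈ 489 mm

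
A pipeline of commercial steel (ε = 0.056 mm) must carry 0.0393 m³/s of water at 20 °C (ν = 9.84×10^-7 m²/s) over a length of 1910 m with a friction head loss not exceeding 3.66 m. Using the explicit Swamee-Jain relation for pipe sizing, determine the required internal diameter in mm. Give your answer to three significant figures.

Swamee-Jain (Type III): D = 0.66·[ε^1.25·(LQ²/(gh_f))^4.75 + ν·Q^9.4·(L/(gh_f))^5.2]^0.04
LQ²/(gh_f) = 0.08216; L/(gh_f) = 53.20
Term 1 = ε^1.25·(…)^4.75 = 3.39×10^-11; Term 2 = ν·Q^9.4·(…)^5.2 = 5.69×10^-11
D = 0.66·(3.39×10^-11 + 5.69×10^-11)^0.04 = 0.2617 m = 262 mm
Check: V = 0.730 m/s, Re = 1.94×10^5, f = 0.01729, h_f = 3.43 m ≈ 3.66 m ✓

D ≈ 262 mm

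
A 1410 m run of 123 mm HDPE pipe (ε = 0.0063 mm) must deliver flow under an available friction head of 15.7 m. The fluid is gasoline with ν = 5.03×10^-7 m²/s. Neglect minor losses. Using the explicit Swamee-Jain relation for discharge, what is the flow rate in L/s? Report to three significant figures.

Q ≈ 16.0 L/s

Swamee-Jain (Type II): Q = -0.965·√(gD⁵h_f/L)·ln[ε/(3.7D) + √(3.17ν²L/(gD³h_f))]
√(gD⁵h_f/L) = √(9.81·0.123⁵·15.7/1410) = 0.001754
ε/(3.7D) = 1.38×10^-5; √(3.17ν²L/(gD³h_f)) = 6.28×10^-5
Q = -0.965·0.001754·ln(7.666×10^-5) = 0.01604 m³/s
Check: V = 1.35 m/s, Re = 3.30×10^5, f = 0.01473, h_f = 15.7 m ≈ 15.7 m ✓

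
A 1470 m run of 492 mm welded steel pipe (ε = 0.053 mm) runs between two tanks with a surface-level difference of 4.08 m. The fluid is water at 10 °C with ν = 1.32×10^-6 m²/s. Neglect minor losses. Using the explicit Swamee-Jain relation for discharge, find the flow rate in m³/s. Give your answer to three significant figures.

Q ≈ 0.259 m³/s

Swamee-Jain (Type II): Q = -0.965·√(gD⁵h_f/L)·ln[ε/(3.7D) + √(3.17ν²L/(gD³h_f))]
√(gD⁵h_f/L) = √(9.81·0.492⁵·4.08/1470) = 0.02802
ε/(3.7D) = 2.91×10^-5; √(3.17ν²L/(gD³h_f)) = 4.13×10^-5
Q = -0.965·0.02802·ln(7.039×10^-5) = 0.2585 m³/s
Check: V = 1.36 m/s, Re = 5.07×10^5, f = 0.01453, h_f = 4.09 m ≈ 4.08 m ✓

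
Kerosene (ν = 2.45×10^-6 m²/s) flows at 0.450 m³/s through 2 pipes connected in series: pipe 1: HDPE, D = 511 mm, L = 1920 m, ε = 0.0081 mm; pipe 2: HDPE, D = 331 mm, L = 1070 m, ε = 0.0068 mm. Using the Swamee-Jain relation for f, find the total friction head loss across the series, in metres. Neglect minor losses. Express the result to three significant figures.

Pipe 1: V = 2.194 m/s, Re = 4.58×10^5, ε/D = 1.59×10^-5, f = 0.01354, h_1 = f(L/D)V²/2g = 12.48 m
Pipe 2: V = 5.230 m/s, Re = 7.07×10^5, ε/D = 2.05×10^-5, f = 0.01271, h_2 = f(L/D)V²/2g = 57.29 m
Series → Q common, losses add: H = Σh = 69.78 m

H ≈ 69.8 m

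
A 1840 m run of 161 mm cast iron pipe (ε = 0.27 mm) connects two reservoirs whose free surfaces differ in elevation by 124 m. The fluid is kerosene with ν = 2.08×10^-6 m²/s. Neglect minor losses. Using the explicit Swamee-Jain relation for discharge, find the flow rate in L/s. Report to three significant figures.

Swamee-Jain (Type II): Q = -0.965·√(gD⁵h_f/L)·ln[ε/(3.7D) + √(3.17ν²L/(gD³h_f))]
√(gD⁵h_f/L) = √(9.81·0.161⁵·124/1840) = 0.008457
ε/(3.7D) = 4.53×10^-4; √(3.17ν²L/(gD³h_f)) = 7.05×10^-5
Q = -0.965·0.008457·ln(5.238×10^-4) = 0.06165 m³/s
Check: V = 3.03 m/s, Re = 2.34×10^5, f = 0.02339, h_f = 125 m ≈ 124 m ✓

Q ≈ 61.7 L/s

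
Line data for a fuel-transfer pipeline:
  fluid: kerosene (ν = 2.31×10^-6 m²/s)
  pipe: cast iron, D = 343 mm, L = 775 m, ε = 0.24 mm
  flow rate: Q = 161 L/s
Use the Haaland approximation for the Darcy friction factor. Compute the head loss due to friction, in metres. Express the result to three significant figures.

V = 4Q/(πD²) = 4·0.161/(π·0.343²) = 1.742 m/s
Re = VD/ν = 1.742·0.343/2.31×10^-6 = 2.59×10^5 → turbulent
ε/D = 0.24/343 = 7.00×10^-4
Haaland: f = 0.01930
h_f = f(L/D)V²/(2g) = 0.01930·(775/0.343)·1.742²/(2·9.81) = 6.749 m

h_f ≈ 6.75 m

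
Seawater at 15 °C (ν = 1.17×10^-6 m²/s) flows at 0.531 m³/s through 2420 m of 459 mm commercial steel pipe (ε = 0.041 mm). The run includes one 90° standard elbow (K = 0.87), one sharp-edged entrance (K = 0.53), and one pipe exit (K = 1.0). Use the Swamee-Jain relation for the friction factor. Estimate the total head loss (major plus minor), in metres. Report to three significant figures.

V = 4Q/(πD²) = 3.209 m/s; V²/2g = 0.5249 m
Re = 1.26×10^6, ε/D = 8.93×10^-5 → f = 0.01309 (Swamee-Jain)
Major: h_f = f(L/D)·V²/2g = 0.01309·5272·0.5249 = 36.24 m
Minor: ΣK = 2.40; h_m = ΣK·V²/2g = 1.260 m
Total H_L = 36.24 + 1.260 = 37.50 m

H_L ≈ 37.5 m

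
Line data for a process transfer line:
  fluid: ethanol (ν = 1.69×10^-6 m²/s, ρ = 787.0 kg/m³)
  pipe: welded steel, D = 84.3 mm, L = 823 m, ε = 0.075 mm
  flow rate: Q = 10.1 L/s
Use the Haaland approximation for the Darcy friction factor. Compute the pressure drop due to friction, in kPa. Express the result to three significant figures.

Δp ≈ 274 kPa

V = 4Q/(πD²) = 4·0.0101/(π·0.0843²) = 1.810 m/s
Re = VD/ν = 1.810·0.0843/1.69×10^-6 = 9.03×10^4 → turbulent
ε/D = 0.075/84.3 = 8.90×10^-4
Haaland: f = 0.02180
h_f = f(L/D)V²/(2g) = 0.02180·(823/0.0843)·1.810²/(2·9.81) = 35.52 m
Δp = ρg·h_f = 787.0·9.81·35.52 = 274.2 kPa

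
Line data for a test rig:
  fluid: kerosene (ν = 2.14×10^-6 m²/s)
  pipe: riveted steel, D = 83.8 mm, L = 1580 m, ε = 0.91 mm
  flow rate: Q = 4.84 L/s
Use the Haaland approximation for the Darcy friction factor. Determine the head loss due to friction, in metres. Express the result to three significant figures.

h_f ≈ 30.0 m

V = 4Q/(πD²) = 4·0.00484/(π·0.0838²) = 0.8775 m/s
Re = VD/ν = 0.8775·0.0838/2.14×10^-6 = 3.44×10^4 → turbulent
ε/D = 0.91/83.8 = 0.0109
Haaland: f = 0.04058
h_f = f(L/D)V²/(2g) = 0.04058·(1580/0.0838)·0.8775²/(2·9.81) = 30.03 m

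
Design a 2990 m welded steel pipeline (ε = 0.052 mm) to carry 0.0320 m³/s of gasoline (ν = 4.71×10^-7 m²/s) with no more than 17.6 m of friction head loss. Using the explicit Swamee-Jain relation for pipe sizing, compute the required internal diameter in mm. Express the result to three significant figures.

Swamee-Jain (Type III): D = 0.66·[ε^1.25·(LQ²/(gh_f))^4.75 + ν·Q^9.4·(L/(gh_f))^5.2]^0.04
LQ²/(gh_f) = 0.01773; L/(gh_f) = 17.32
Term 1 = ε^1.25·(…)^4.75 = 2.12×10^-14; Term 2 = ν·Q^9.4·(…)^5.2 = 1.15×10^-14
D = 0.66·(2.12×10^-14 + 1.15×10^-14)^0.04 = 0.1906 m = 191 mm
Check: V = 1.12 m/s, Re = 4.54×10^5, f = 0.01627, h_f = 16.4 m ≈ 17.6 m ✓

D ≈ 191 mm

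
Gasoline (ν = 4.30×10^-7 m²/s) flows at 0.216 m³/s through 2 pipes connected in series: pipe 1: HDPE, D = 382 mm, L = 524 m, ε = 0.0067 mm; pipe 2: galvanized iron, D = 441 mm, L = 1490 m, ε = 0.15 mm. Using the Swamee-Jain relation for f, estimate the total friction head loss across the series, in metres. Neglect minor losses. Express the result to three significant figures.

H ≈ 8.26 m

Pipe 1: V = 1.885 m/s, Re = 1.67×10^6, ε/D = 1.75×10^-5, f = 0.01123, h_1 = f(L/D)V²/2g = 2.788 m
Pipe 2: V = 1.414 m/s, Re = 1.45×10^6, ε/D = 3.40×10^-4, f = 0.01590, h_2 = f(L/D)V²/2g = 5.475 m
Series → Q common, losses add: H = Σh = 8.263 m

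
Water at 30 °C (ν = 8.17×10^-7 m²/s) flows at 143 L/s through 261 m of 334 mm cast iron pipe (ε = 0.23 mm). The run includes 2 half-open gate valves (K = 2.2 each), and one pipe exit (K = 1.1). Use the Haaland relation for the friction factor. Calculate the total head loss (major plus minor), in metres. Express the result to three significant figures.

V = 4Q/(πD²) = 1.632 m/s; V²/2g = 0.1358 m
Re = 6.67×10^5, ε/D = 6.89×10^-4 → f = 0.01852 (Haaland)
Major: h_f = f(L/D)·V²/2g = 0.01852·781.4·0.1358 = 1.965 m
Minor: ΣK = 5.50; h_m = ΣK·V²/2g = 0.7467 m
Total H_L = 1.965 + 0.7467 = 2.711 m

H_L ≈ 2.71 m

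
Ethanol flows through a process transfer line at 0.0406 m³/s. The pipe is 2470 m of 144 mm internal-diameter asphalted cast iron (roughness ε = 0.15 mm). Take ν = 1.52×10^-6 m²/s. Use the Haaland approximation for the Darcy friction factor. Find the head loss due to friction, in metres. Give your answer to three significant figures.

h_f ≈ 114 m

V = 4Q/(πD²) = 4·0.0406/(π·0.144²) = 2.493 m/s
Re = VD/ν = 2.493·0.144/1.52×10^-6 = 2.36×10^5 → turbulent
ε/D = 0.15/144 = 0.00104
Haaland: f = 0.02091
h_f = f(L/D)V²/(2g) = 0.02091·(2470/0.144)·2.493²/(2·9.81) = 113.6 m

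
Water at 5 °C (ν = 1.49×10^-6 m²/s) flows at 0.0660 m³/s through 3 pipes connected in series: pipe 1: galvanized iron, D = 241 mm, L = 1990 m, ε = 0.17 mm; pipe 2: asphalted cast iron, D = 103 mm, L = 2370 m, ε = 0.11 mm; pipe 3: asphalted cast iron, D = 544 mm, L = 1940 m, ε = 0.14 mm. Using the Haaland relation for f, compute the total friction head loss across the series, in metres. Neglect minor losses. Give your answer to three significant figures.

H ≈ 1520 m

Pipe 1: V = 1.447 m/s, Re = 2.34×10^5, ε/D = 7.05×10^-4, f = 0.01945, h_1 = f(L/D)V²/2g = 17.13 m
Pipe 2: V = 7.921 m/s, Re = 5.48×10^5, ε/D = 0.00107, f = 0.02045, h_2 = f(L/D)V²/2g = 1505 m
Pipe 3: V = 0.2840 m/s, Re = 1.04×10^5, ε/D = 2.57×10^-4, f = 0.01889, h_3 = f(L/D)V²/2g = 0.2769 m
Series → Q common, losses add: H = Σh = 1522 m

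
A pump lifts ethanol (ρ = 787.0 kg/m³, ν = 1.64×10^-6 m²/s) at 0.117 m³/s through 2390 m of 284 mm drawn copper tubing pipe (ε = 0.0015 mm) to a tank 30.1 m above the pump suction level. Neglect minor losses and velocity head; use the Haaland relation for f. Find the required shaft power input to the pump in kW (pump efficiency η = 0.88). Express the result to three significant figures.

V = 4Q/(πD²) = 1.847 m/s; Re = 3.20×10^5; ε/D = 5.28×10^-6; f = 0.01422
h_f = f(L/D)V²/2g = 20.80 m
Total head H = z + h_f = 30.1 + 20.80 = 50.90 m
P_hyd = ρgQH = 787.0·9.81·0.117·50.90 = 45.98 kW
P_shaft = P_hyd/η = 45.98/0.88 = 52.25 kW

P_shaft ≈ 52.2 kW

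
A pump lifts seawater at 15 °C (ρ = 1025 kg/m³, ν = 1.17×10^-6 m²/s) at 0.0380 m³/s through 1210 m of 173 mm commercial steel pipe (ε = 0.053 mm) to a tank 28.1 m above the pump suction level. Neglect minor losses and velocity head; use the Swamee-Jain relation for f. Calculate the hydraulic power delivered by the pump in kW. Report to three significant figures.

P_hyd ≈ 17.0 kW

V = 4Q/(πD²) = 1.617 m/s; Re = 2.39×10^5; ε/D = 3.06×10^-4; f = 0.01749
h_f = f(L/D)V²/2g = 16.29 m
Total head H = z + h_f = 28.1 + 16.29 = 44.39 m
P_hyd = ρgQH = 1025·9.81·0.0380·44.39 = 16.96 kW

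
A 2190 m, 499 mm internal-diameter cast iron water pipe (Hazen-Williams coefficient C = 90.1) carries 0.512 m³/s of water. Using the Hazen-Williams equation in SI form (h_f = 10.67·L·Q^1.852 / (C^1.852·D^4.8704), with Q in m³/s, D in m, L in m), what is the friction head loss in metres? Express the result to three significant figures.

h_f = 10.67·2190·0.512^1.852 / (90.1^1.852·0.499^4.8704) = 47.91 m

h_f ≈ 47.9 m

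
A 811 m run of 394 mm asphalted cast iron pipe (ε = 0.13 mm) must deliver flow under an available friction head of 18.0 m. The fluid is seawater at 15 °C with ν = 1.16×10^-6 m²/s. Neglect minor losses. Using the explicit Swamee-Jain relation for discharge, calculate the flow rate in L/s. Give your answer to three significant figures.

Swamee-Jain (Type II): Q = -0.965·√(gD⁵h_f/L)·ln[ε/(3.7D) + √(3.17ν²L/(gD³h_f))]
√(gD⁵h_f/L) = √(9.81·0.394⁵·18.0/811) = 0.04547
ε/(3.7D) = 8.92×10^-5; √(3.17ν²L/(gD³h_f)) = 1.79×10^-5
Q = -0.965·0.04547·ln(1.071×10^-4) = 0.4011 m³/s
Check: V = 3.29 m/s, Re = 1.12×10^6, f = 0.01595, h_f = 18.1 m ≈ 18.0 m ✓

Q ≈ 401 L/s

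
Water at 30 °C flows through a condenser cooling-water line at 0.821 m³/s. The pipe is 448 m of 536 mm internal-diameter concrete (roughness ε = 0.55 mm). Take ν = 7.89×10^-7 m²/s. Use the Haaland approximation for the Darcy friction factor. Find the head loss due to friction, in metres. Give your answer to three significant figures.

h_f ≈ 11.2 m

V = 4Q/(πD²) = 4·0.821/(π·0.536²) = 3.639 m/s
Re = VD/ν = 3.639·0.536/7.89×10^-7 = 2.47×10^6 → turbulent
ε/D = 0.55/536 = 0.00103
Haaland: f = 0.01991
h_f = f(L/D)V²/(2g) = 0.01991·(448/0.536)·3.639²/(2·9.81) = 11.23 m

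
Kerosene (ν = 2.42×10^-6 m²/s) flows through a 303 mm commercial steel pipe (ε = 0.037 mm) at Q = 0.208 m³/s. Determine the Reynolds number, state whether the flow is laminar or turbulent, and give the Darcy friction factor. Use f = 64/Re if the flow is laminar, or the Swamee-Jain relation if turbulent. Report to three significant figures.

Re ≈ 3.61×10^5; turbulent; f ≈ 0.0153

V = 4Q/(πD²) = 2.885 m/s
Re = VD/ν = 2.885·0.303/2.42×10^-6 = 3.61×10^5
Re > 4000 → turbulent; ε/D = 1.22×10^-4
Swamee-Jain: f = 0.01528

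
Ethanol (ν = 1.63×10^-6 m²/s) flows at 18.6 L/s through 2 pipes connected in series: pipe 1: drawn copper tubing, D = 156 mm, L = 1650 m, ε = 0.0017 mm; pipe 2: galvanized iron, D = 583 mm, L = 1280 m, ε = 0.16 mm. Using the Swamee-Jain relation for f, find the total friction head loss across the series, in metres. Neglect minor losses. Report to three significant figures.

Pipe 1: V = 0.9731 m/s, Re = 9.31×10^4, ε/D = 1.09×10^-5, f = 0.01820, h_1 = f(L/D)V²/2g = 9.289 m
Pipe 2: V = 0.06968 m/s, Re = 2.49×10^4, ε/D = 2.74×10^-4, f = 0.02520, h_2 = f(L/D)V²/2g = 0.01369 m
Series → Q common, losses add: H = Σh = 9.303 m

H ≈ 9.30 m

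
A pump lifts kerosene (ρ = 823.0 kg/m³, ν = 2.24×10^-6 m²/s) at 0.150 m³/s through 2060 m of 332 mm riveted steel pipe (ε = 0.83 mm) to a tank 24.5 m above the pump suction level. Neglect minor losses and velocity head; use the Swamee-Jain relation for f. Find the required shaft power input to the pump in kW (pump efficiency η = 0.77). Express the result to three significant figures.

V = 4Q/(πD²) = 1.733 m/s; Re = 2.57×10^5; ε/D = 0.00250; f = 0.02563
h_f = f(L/D)V²/2g = 24.34 m
Total head H = z + h_f = 24.5 + 24.34 = 48.84 m
P_hyd = ρgQH = 823.0·9.81·0.150·48.84 = 59.14 kW
P_shaft = P_hyd/η = 59.14/0.77 = 76.81 kW

P_shaft ≈ 76.8 kW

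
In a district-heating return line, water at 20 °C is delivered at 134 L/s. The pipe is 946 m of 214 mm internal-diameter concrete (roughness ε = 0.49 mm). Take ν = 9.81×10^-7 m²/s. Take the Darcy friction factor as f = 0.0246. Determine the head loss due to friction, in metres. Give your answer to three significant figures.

h_f ≈ 76.9 m

V = 4Q/(πD²) = 4·0.134/(π·0.214²) = 3.726 m/s
h_f = f(L/D)V²/(2g) = 0.02460·(946/0.214)·3.726²/(2·9.81) = 76.93 m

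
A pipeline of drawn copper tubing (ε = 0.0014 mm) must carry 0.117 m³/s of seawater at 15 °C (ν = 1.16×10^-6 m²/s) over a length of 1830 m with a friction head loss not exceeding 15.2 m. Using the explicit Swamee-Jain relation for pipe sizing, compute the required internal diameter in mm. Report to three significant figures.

Swamee-Jain (Type III): D = 0.66·[ε^1.25·(LQ²/(gh_f))^4.75 + ν·Q^9.4·(L/(gh_f))^5.2]^0.04
LQ²/(gh_f) = 0.1680; L/(gh_f) = 12.27
Term 1 = ε^1.25·(…)^4.75 = 1.01×10^-11; Term 2 = ν·Q^9.4·(…)^5.2 = 9.29×10^-10
D = 0.66·(1.01×10^-11 + 9.29×10^-10)^0.04 = 0.2874 m = 287 mm
Check: V = 1.80 m/s, Re = 4.47×10^5, f = 0.01343, h_f = 14.2 m ≈ 15.2 m ✓

D ≈ 287 mm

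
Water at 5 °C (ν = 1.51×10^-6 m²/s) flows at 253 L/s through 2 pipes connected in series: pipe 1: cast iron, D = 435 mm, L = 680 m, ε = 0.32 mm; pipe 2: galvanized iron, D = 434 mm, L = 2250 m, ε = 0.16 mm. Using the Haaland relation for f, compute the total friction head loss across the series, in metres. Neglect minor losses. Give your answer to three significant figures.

Pipe 1: V = 1.702 m/s, Re = 4.90×10^5, ε/D = 7.36×10^-4, f = 0.01894, h_1 = f(L/D)V²/2g = 4.374 m
Pipe 2: V = 1.710 m/s, Re = 4.92×10^5, ε/D = 3.69×10^-4, f = 0.01670, h_2 = f(L/D)V²/2g = 12.90 m
Series → Q common, losses add: H = Σh = 17.28 m

H ≈ 17.3 m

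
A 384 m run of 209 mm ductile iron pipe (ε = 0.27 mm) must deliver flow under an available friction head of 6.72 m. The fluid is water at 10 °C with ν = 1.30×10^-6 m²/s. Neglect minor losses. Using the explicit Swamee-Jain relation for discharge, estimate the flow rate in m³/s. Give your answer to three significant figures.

Swamee-Jain (Type II): Q = -0.965·√(gD⁵h_f/L)·ln[ε/(3.7D) + √(3.17ν²L/(gD³h_f))]
√(gD⁵h_f/L) = √(9.81·0.209⁵·6.72/384) = 0.008274
ε/(3.7D) = 3.49×10^-4; √(3.17ν²L/(gD³h_f)) = 5.85×10^-5
Q = -0.965·0.008274·ln(4.076×10^-4) = 0.06232 m³/s
Check: V = 1.82 m/s, Re = 2.92×10^5, f = 0.02190, h_f = 6.77 m ≈ 6.72 m ✓

Q ≈ 0.0623 m³/s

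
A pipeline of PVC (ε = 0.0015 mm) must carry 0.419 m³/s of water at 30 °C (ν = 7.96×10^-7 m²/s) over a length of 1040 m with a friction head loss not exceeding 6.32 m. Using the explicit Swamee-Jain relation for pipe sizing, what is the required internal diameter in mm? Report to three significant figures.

Swamee-Jain (Type III): D = 0.66·[ε^1.25·(LQ²/(gh_f))^4.75 + ν·Q^9.4·(L/(gh_f))^5.2]^0.04
LQ²/(gh_f) = 2.945; L/(gh_f) = 16.77
Term 1 = ε^1.25·(…)^4.75 = 8.88×10^-6; Term 2 = ν·Q^9.4·(…)^5.2 = 5.22×10^-4
D = 0.66·(8.88×10^-6 + 5.22×10^-4)^0.04 = 0.4881 m = 488 mm
Check: V = 2.24 m/s, Re = 1.37×10^6, f = 0.01111, h_f = 6.04 m ≈ 6.32 m ✓

D ≈ 488 mm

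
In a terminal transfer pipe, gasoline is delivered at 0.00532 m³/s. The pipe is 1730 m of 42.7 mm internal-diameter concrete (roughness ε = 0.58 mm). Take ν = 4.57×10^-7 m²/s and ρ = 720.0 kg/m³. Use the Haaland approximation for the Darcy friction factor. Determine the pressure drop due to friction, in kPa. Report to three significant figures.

V = 4Q/(πD²) = 4·0.00532/(π·0.0427²) = 3.715 m/s
Re = VD/ν = 3.715·0.0427/4.57×10^-7 = 3.47×10^5 → turbulent
ε/D = 0.58/42.7 = 0.0136
Haaland: f = 0.04238
h_f = f(L/D)V²/(2g) = 0.04238·(1730/0.0427)·3.715²/(2·9.81) = 1208 m
Δp = ρg·h_f = 720.0·9.81·1208 = 8531 kPa

Δp ≈ 8530 kPa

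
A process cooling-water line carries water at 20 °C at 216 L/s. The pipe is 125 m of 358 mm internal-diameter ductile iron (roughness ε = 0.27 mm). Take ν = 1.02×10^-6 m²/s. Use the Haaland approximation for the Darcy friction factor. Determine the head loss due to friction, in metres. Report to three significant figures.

V = 4Q/(πD²) = 4·0.216/(π·0.358²) = 2.146 m/s
Re = VD/ν = 2.146·0.358/1.02×10^-6 = 7.53×10^5 → turbulent
ε/D = 0.27/358 = 7.54×10^-4
Haaland: f = 0.01882
h_f = f(L/D)V²/(2g) = 0.01882·(125/0.358)·2.146²/(2·9.81) = 1.542 m

h_f ≈ 1.54 m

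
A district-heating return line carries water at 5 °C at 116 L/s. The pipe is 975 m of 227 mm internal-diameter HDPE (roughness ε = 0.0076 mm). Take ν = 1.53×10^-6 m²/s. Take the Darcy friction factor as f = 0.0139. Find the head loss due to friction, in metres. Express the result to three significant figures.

h_f ≈ 25.0 m

V = 4Q/(πD²) = 4·0.116/(π·0.227²) = 2.866 m/s
h_f = f(L/D)V²/(2g) = 0.01390·(975/0.227)·2.866²/(2·9.81) = 25.00 m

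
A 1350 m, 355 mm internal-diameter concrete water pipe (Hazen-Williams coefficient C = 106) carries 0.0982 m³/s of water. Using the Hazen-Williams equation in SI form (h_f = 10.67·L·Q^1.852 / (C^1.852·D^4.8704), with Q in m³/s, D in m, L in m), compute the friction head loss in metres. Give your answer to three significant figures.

h_f ≈ 5.39 m

h_f = 10.67·1350·0.0982^1.852 / (106^1.852·0.355^4.8704) = 5.390 m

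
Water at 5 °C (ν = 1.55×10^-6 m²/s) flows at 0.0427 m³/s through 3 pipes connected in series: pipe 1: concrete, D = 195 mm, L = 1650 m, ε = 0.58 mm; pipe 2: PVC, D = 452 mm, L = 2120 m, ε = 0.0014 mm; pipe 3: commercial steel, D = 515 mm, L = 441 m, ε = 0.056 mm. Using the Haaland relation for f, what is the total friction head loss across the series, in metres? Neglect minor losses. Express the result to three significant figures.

Pipe 1: V = 1.430 m/s, Re = 1.80×10^5, ε/D = 0.00297, f = 0.02682, h_1 = f(L/D)V²/2g = 23.65 m
Pipe 2: V = 0.2661 m/s, Re = 7.76×10^4, ε/D = 3.10×10^-6, f = 0.01882, h_2 = f(L/D)V²/2g = 0.3185 m
Pipe 3: V = 0.2050 m/s, Re = 6.81×10^4, ε/D = 1.09×10^-4, f = 0.01972, h_3 = f(L/D)V²/2g = 0.03617 m
Series → Q common, losses add: H = Σh = 24.00 m

H ≈ 24.0 m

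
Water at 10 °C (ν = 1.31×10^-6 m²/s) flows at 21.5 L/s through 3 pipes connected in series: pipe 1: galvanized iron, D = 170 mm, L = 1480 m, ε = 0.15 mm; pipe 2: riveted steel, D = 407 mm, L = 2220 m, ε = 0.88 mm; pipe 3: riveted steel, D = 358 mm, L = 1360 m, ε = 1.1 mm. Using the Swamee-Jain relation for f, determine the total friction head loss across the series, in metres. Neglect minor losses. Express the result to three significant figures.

H ≈ 9.02 m

Pipe 1: V = 0.9472 m/s, Re = 1.23×10^5, ε/D = 8.82×10^-4, f = 0.02150, h_1 = f(L/D)V²/2g = 8.560 m
Pipe 2: V = 0.1653 m/s, Re = 5.13×10^4, ε/D = 0.00216, f = 0.02708, h_2 = f(L/D)V²/2g = 0.2056 m
Pipe 3: V = 0.2136 m/s, Re = 5.84×10^4, ε/D = 0.00307, f = 0.02875, h_3 = f(L/D)V²/2g = 0.2540 m
Series → Q common, losses add: H = Σh = 9.020 m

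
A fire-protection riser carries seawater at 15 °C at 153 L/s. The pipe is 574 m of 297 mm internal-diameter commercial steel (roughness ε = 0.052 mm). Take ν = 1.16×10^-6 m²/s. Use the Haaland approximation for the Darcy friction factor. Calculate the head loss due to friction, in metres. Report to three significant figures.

h_f ≈ 7.15 m

V = 4Q/(πD²) = 4·0.153/(π·0.297²) = 2.208 m/s
Re = VD/ν = 2.208·0.297/1.16×10^-6 = 5.65×10^5 → turbulent
ε/D = 0.052/297 = 1.75×10^-4
Haaland: f = 0.01489
h_f = f(L/D)V²/(2g) = 0.01489·(574/0.297)·2.208²/(2·9.81) = 7.155 m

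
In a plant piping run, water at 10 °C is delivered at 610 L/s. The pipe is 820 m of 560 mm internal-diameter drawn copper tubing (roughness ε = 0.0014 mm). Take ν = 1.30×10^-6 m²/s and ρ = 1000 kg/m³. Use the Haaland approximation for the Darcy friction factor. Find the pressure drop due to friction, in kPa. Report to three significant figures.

Δp ≈ 51.7 kPa

V = 4Q/(πD²) = 4·0.610/(π·0.560²) = 2.477 m/s
Re = VD/ν = 2.477·0.560/1.30×10^-6 = 1.07×10^6 → turbulent
ε/D = 0.0014/560 = 2.50×10^-6
Haaland: f = 0.01150
h_f = f(L/D)V²/(2g) = 0.01150·(820/0.560)·2.477²/(2·9.81) = 5.266 m
Δp = ρg·h_f = 1000·9.81·5.266 = 51.66 kPa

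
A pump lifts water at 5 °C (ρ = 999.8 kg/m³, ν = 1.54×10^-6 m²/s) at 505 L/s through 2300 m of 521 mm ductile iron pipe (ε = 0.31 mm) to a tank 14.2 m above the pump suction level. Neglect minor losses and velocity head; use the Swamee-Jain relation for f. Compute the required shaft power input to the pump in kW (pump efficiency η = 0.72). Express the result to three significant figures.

V = 4Q/(πD²) = 2.369 m/s; Re = 8.01×10^5; ε/D = 5.95×10^-4; f = 0.01802
h_f = f(L/D)V²/2g = 22.76 m
Total head H = z + h_f = 14.2 + 22.76 = 36.96 m
P_hyd = ρgQH = 999.8·9.81·0.505·36.96 = 183.0 kW
P_shaft = P_hyd/η = 183.0/0.72 = 254.2 kW

P_shaft ≈ 254 kW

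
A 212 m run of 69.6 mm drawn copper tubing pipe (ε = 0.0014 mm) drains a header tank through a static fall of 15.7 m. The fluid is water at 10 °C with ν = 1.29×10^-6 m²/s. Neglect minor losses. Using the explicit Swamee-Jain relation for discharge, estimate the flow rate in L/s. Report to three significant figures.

Swamee-Jain (Type II): Q = -0.965·√(gD⁵h_f/L)·ln[ε/(3.7D) + √(3.17ν²L/(gD³h_f))]
√(gD⁵h_f/L) = √(9.81·0.0696⁵·15.7/212) = 0.001089
ε/(3.7D) = 5.44×10^-6; √(3.17ν²L/(gD³h_f)) = 1.47×10^-4
Q = -0.965·0.001089·ln(1.522×10^-4) = 0.009240 m³/s
Check: V = 2.43 m/s, Re = 1.31×10^5, f = 0.01704, h_f = 15.6 m ≈ 15.7 m ✓

Q ≈ 9.24 L/s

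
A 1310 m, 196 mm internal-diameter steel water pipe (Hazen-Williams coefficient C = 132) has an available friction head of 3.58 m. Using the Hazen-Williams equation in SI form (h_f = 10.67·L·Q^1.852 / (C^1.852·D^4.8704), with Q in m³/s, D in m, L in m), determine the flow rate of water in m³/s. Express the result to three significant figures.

Rearranging: Q = [h_f·C^1.852·D^4.8704 / (10.67·L)]^(1/1.852)
Q = [3.58·132^1.852·0.196^4.8704 / (10.67·1310)]^0.540 = 0.02090 m³/s

Q ≈ 0.0209 m³/s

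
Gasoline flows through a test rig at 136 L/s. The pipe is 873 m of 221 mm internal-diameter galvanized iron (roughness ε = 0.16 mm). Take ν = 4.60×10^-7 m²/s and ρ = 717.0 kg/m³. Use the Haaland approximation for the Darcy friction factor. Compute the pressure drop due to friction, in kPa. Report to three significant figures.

V = 4Q/(πD²) = 4·0.136/(π·0.221²) = 3.545 m/s
Re = VD/ν = 3.545·0.221/4.60×10^-7 = 1.70×10^6 → turbulent
ε/D = 0.16/221 = 7.24×10^-4
Haaland: f = 0.01841
h_f = f(L/D)V²/(2g) = 0.01841·(873/0.221)·3.545²/(2·9.81) = 46.60 m
Δp = ρg·h_f = 717.0·9.81·46.60 = 327.8 kPa

Δp ≈ 328 kPa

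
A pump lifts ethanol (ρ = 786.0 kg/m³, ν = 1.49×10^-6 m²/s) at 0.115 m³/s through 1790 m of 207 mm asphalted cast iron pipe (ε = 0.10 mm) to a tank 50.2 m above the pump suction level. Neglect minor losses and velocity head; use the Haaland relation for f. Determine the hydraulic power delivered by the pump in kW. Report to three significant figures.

P_hyd ≈ 124 kW

V = 4Q/(πD²) = 3.417 m/s; Re = 4.75×10^5; ε/D = 4.83×10^-4; f = 0.01751
h_f = f(L/D)V²/2g = 90.12 m
Total head H = z + h_f = 50.2 + 90.12 = 140.3 m
P_hyd = ρgQH = 786.0·9.81·0.115·140.3 = 124.4 kW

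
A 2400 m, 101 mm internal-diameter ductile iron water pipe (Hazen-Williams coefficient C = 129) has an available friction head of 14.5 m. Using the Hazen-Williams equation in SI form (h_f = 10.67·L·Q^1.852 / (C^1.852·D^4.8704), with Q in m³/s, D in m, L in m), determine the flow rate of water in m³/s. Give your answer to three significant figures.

Rearranging: Q = [h_f·C^1.852·D^4.8704 / (10.67·L)]^(1/1.852)
Q = [14.5·129^1.852·0.101^4.8704 / (10.67·2400)]^0.540 = 0.005482 m³/s

Q ≈ 0.00548 m³/s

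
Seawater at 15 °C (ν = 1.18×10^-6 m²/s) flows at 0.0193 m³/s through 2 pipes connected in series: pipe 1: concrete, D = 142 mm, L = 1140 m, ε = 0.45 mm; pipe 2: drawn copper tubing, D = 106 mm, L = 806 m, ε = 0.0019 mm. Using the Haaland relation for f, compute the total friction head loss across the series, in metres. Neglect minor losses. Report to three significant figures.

Pipe 1: V = 1.219 m/s, Re = 1.47×10^5, ε/D = 0.00317, f = 0.02741, h_1 = f(L/D)V²/2g = 16.66 m
Pipe 2: V = 2.187 m/s, Re = 1.96×10^5, ε/D = 1.79×10^-5, f = 0.01566, h_2 = f(L/D)V²/2g = 29.03 m
Series → Q common, losses add: H = Σh = 45.69 m

H ≈ 45.7 m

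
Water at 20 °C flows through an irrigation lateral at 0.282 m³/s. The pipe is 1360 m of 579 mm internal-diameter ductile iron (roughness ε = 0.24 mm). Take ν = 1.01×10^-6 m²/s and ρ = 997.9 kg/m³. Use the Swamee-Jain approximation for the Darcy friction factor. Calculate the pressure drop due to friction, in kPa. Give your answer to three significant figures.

V = 4Q/(πD²) = 4·0.282/(π·0.579²) = 1.071 m/s
Re = VD/ν = 1.071·0.579/1.01×10^-6 = 6.14×10^5 → turbulent
ε/D = 0.24/579 = 4.15×10^-4
Swamee-Jain: f = 0.01703
h_f = f(L/D)V²/(2g) = 0.01703·(1360/0.579)·1.071²/(2·9.81) = 2.339 m
Δp = ρg·h_f = 997.9·9.81·2.339 = 22.90 kPa

Δp ≈ 22.9 kPa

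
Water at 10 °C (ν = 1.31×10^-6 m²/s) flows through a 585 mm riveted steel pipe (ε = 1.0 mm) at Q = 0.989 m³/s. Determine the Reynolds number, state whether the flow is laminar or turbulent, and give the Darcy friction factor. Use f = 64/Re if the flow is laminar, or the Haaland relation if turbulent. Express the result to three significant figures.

Re ≈ 1.64×10^6; turbulent; f ≈ 0.0226

V = 4Q/(πD²) = 3.680 m/s
Re = VD/ν = 3.680·0.585/1.31×10^-6 = 1.64×10^6
Re > 4000 → turbulent; ε/D = 0.00171
Haaland: f = 0.02263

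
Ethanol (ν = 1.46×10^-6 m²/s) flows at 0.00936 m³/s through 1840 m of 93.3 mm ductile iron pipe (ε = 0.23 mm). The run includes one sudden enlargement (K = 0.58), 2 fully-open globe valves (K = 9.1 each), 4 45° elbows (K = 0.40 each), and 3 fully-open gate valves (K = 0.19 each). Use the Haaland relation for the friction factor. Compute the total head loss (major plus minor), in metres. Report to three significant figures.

H_L ≈ 51.6 m

V = 4Q/(πD²) = 1.369 m/s; V²/2g = 0.09553 m
Re = 8.75×10^4, ε/D = 0.00247 → f = 0.02633 (Haaland)
Major: h_f = f(L/D)·V²/2g = 0.02633·19721·0.09553 = 49.60 m
Minor: ΣK = 20.9; h_m = ΣK·V²/2g = 2.001 m
Total H_L = 49.60 + 2.001 = 51.61 m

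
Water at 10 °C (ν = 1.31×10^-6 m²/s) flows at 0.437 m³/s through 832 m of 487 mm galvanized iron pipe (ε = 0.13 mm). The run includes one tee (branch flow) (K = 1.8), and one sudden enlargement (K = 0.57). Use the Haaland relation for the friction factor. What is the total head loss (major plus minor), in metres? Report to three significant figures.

V = 4Q/(πD²) = 2.346 m/s; V²/2g = 0.2805 m
Re = 8.72×10^5, ε/D = 2.67×10^-4 → f = 0.01538 (Haaland)
Major: h_f = f(L/D)·V²/2g = 0.01538·1708·0.2805 = 7.373 m
Minor: ΣK = 2.37; h_m = ΣK·V²/2g = 0.6648 m
Total H_L = 7.373 + 0.6648 = 8.038 m

H_L ≈ 8.04 m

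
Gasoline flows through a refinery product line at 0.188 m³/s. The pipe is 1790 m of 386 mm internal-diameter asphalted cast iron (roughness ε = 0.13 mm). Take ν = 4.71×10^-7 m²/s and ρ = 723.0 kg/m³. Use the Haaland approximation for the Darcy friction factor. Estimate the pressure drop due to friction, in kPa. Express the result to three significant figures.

V = 4Q/(πD²) = 4·0.188/(π·0.386²) = 1.607 m/s
Re = VD/ν = 1.607·0.386/4.71×10^-7 = 1.32×10^6 → turbulent
ε/D = 0.13/386 = 3.37×10^-4
Haaland: f = 0.01579
h_f = f(L/D)V²/(2g) = 0.01579·(1790/0.386)·1.607²/(2·9.81) = 9.634 m
Δp = ρg·h_f = 723.0·9.81·9.634 = 68.33 kPa

Δp ≈ 68.3 kPa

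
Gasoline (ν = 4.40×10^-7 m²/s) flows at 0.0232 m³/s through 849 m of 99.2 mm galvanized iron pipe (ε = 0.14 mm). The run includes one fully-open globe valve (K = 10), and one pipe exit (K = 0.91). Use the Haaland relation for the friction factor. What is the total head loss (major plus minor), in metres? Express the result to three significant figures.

H_L ≈ 90.5 m

V = 4Q/(πD²) = 3.002 m/s; V²/2g = 0.4593 m
Re = 6.77×10^5, ε/D = 0.00141 → f = 0.02174 (Haaland)
Major: h_f = f(L/D)·V²/2g = 0.02174·8558·0.4593 = 85.45 m
Minor: ΣK = 10.9; h_m = ΣK·V²/2g = 5.010 m
Total H_L = 85.45 + 5.010 = 90.46 m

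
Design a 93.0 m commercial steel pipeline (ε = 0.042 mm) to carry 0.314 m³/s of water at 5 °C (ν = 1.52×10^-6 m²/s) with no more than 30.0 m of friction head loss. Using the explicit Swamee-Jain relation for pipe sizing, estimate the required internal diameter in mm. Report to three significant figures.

Swamee-Jain (Type III): D = 0.66·[ε^1.25·(LQ²/(gh_f))^4.75 + ν·Q^9.4·(L/(gh_f))^5.2]^0.04
LQ²/(gh_f) = 0.03116; L/(gh_f) = 0.3160
Term 1 = ε^1.25·(…)^4.75 = 2.36×10^-13; Term 2 = ν·Q^9.4·(…)^5.2 = 7.10×10^-14
D = 0.66·(2.36×10^-13 + 7.10×10^-14)^0.04 = 0.2085 m = 208 mm
Check: V = 9.20 m/s, Re = 1.26×10^6, f = 0.01461, h_f = 28.1 m ≈ 30.0 m ✓

D ≈ 208 mm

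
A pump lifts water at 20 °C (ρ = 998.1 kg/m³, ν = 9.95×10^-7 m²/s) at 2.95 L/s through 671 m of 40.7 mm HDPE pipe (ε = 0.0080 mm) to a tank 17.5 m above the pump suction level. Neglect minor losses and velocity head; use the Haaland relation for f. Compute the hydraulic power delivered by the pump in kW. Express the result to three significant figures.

V = 4Q/(πD²) = 2.267 m/s; Re = 9.28×10^4; ε/D = 1.97×10^-4; f = 0.01896
h_f = f(L/D)V²/2g = 81.92 m
Total head H = z + h_f = 17.5 + 81.92 = 99.42 m
P_hyd = ρgQH = 998.1·9.81·0.00295·99.42 = 2.872 kW

P_hyd ≈ 2.87 kW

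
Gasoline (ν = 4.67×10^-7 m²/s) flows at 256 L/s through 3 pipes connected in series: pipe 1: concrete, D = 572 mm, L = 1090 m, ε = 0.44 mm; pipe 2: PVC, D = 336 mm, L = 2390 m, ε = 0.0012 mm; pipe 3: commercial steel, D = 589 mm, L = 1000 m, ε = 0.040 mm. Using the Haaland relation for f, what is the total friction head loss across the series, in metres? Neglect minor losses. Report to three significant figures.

H ≈ 34.2 m

Pipe 1: V = 0.9962 m/s, Re = 1.22×10^6, ε/D = 7.69×10^-4, f = 0.01874, h_1 = f(L/D)V²/2g = 1.807 m
Pipe 2: V = 2.887 m/s, Re = 2.08×10^6, ε/D = 3.57×10^-6, f = 0.01038, h_2 = f(L/D)V²/2g = 31.38 m
Pipe 3: V = 0.9395 m/s, Re = 1.18×10^6, ε/D = 6.79×10^-5, f = 0.01262, h_3 = f(L/D)V²/2g = 0.9642 m
Series → Q common, losses add: H = Σh = 34.15 m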